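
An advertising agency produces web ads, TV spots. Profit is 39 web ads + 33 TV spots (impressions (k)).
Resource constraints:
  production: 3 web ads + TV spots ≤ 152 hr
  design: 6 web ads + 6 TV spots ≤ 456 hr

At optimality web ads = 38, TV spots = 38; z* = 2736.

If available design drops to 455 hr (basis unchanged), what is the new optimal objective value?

2731

Both production and design are binding at x*.
Dual feasibility on the basic columns requires 3·y_production + 6·y_design = 39, 1·y_production + 6·y_design = 33.
→ y_production = 3 and y_design = 5.
Δz = y_design·Δb = 5 × (-1) = -5, so new z* = 2736 − 5 = 2731.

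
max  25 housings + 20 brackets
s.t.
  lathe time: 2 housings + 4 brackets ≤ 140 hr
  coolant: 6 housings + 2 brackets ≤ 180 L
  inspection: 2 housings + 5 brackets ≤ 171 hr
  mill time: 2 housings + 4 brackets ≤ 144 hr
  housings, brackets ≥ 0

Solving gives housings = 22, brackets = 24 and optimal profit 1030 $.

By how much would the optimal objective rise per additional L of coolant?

Check each constraint at x*: lathe time 140/140 (tight); coolant 180/180 (tight); inspection 164/171 (slack 7); mill time 140/144 (slack 4).
By complementary slackness, y = 0 for the non-binding constraints.
The binding rows give the dual system: 2·y_lathe time + 6·y_coolant = 25 and 4·y_lathe time + 2·y_coolant = 20.
This yields shadow prices y_lathe time = 3.5, y_coolant = 3.
Shadow price of coolant = 3.

3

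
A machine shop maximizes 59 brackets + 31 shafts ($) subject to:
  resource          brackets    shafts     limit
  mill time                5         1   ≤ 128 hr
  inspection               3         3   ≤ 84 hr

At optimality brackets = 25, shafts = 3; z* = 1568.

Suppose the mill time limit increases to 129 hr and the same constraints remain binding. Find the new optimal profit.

Both mill time and inspection are binding at x*.
Dual feasibility on the basic columns requires 5·y_mill time + 3·y_inspection = 59, 1·y_mill time + 3·y_inspection = 31.
This yields shadow prices y_mill time = 7, y_inspection = 8.
Δz = y_mill time·Δb = 7 × (1) = 7, so new z* = 1568 + 7 = 1575.

1575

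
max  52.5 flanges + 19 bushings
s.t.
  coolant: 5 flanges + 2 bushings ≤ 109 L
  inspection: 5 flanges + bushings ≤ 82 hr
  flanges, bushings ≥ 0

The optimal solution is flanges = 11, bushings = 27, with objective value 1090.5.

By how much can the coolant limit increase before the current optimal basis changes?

55

Binding constraints: coolant, inspection. The basis is B = [[5,2],[5,1]] with det -5.
Per unit increase in coolant, x* moves by d = (-0.2, 1).
The basis stays optimal until flanges reaches 0; allowable increase = 55 L.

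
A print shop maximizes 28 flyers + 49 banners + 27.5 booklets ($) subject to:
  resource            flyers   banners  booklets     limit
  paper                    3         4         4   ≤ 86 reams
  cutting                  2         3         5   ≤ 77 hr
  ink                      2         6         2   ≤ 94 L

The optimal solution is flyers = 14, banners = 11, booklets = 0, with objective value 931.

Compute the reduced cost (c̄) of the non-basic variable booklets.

-7.5

Binding: paper and ink. Non-binding: cutting (16 unused).
Since cutting is not tight, its dual is 0.
The binding rows give the dual system: 3·y_paper + 2·y_ink = 28 and 4·y_paper + 6·y_ink = 49.
→ y_paper = 7 and y_ink = 3.5.
Reduced cost of booklets: c₃ − yᵀa₃ = 27.5 − (7·4 + 3.5·2) = 27.5 − 35 = -7.5.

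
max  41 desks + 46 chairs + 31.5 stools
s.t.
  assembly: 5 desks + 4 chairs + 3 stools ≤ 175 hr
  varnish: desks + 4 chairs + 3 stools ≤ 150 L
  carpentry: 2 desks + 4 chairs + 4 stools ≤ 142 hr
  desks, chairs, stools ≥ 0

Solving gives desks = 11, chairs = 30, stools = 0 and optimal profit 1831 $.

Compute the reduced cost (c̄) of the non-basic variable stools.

-8.5

Check each constraint at x*: assembly 175/175 (tight); varnish 131/150 (slack 19); carpentry 142/142 (tight).
By complementary slackness, y = 0 for the non-binding constraint.
Dual feasibility on the basic columns requires 5·y_assembly + 2·y_carpentry = 41, 4·y_assembly + 4·y_carpentry = 46.
→ y_assembly = 6 and y_carpentry = 5.5.
Reduced cost of stools: c₃ − yᵀa₃ = 31.5 − (6·3 + 5.5·4) = 31.5 − 40 = -8.5.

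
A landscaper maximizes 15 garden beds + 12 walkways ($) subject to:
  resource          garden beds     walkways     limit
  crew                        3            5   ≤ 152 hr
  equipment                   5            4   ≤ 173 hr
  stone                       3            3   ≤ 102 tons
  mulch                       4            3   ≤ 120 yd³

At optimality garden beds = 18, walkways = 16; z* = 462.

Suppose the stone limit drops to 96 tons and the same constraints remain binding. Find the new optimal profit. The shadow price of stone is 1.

456

Δb = -6, so new z* = 462 + (1)·(-6) = 462 − 6 = 456.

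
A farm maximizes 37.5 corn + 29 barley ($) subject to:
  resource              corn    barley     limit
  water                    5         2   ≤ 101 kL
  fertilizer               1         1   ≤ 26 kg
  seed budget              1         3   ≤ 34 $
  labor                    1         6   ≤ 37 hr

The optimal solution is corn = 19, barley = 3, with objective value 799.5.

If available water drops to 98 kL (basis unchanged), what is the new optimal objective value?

Check each constraint at x*: water 101/101 (tight); fertilizer 22/26 (slack 4); seed budget 28/34 (slack 6); labor 37/37 (tight).
Slack constraints have shadow price 0 (complementary slackness).
From A_Bᵀ y = c: 5·y_water + 1·y_labor = 37.5; 2·y_water + 6·y_labor = 29.
This yields shadow prices y_water = 7, y_labor = 2.5.
Δz = y_water·Δb = 7 × (-3) = -21, so new z* = 799.5 − 21 = 778.5.

778.5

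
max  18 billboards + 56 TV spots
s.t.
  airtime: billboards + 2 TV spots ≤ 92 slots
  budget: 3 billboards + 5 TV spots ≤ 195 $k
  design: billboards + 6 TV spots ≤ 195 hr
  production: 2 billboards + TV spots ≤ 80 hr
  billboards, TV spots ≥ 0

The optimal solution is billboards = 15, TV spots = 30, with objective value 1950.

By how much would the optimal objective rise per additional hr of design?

6

Binding: budget and design. Non-binding: airtime (17 unused), production (20 unused).
Since airtime, production are not tight, their duals are 0.
Dual feasibility on the basic columns requires 3·y_budget + 1·y_design = 18, 5·y_budget + 6·y_design = 56.
This yields shadow prices y_budget = 4, y_design = 6.
Shadow price of design = 6.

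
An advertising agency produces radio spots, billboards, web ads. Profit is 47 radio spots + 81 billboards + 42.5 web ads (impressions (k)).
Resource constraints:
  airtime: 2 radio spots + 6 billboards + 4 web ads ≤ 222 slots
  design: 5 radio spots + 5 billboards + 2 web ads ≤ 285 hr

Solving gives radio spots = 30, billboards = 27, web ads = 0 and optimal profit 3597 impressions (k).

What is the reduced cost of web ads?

-3.5

Both airtime and design are binding at x*.
Dual feasibility on the basic columns requires 2·y_airtime + 5·y_design = 47, 6·y_airtime + 5·y_design = 81.
This yields shadow prices y_airtime = 8.5, y_design = 6.
Reduced cost of web ads: c₃ − yᵀa₃ = 42.5 − (8.5·4 + 6·2) = 42.5 − 46 = -3.5.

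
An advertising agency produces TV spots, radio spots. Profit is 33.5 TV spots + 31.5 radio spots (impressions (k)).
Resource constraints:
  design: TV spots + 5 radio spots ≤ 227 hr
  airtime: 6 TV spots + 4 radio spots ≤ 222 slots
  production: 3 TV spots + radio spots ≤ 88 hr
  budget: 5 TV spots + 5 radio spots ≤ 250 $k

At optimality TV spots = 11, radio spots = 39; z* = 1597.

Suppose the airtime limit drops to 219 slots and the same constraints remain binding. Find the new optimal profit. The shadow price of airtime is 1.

Δb = -3, so new z* = 1597 + (1)·(-3) = 1597 − 3 = 1594.

1594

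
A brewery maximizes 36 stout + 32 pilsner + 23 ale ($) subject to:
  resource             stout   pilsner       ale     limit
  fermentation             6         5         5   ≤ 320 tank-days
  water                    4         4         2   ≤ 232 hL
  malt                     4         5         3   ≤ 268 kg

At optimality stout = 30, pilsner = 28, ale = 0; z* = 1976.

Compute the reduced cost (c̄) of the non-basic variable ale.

-3

Check each constraint at x*: fermentation 320/320 (tight); water 232/232 (tight); malt 260/268 (slack 8).
Slack constraints have shadow price 0 (complementary slackness).
From A_Bᵀ y = c: 6·y_fermentation + 4·y_water = 36; 5·y_fermentation + 4·y_water = 32.
→ y_fermentation = 4 and y_water = 3.
Reduced cost of ale: c₃ − yᵀa₃ = 23 − (4·5 + 3·2) = 23 − 26 = -3.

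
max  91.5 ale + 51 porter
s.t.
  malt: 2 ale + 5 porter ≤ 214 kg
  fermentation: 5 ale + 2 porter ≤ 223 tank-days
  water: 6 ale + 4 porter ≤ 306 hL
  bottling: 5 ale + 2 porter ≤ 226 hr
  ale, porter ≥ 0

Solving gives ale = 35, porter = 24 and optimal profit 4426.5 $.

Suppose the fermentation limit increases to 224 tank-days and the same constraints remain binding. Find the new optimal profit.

4434

Binding: fermentation and water. Non-binding: malt (24 unused), bottling (3 unused).
Slack constraints have shadow price 0 (complementary slackness).
From A_Bᵀ y = c: 5·y_fermentation + 6·y_water = 91.5; 2·y_fermentation + 4·y_water = 51.
Solving: y_fermentation = 7.5, y_water = 9.
Δz = y_fermentation·Δb = 7.5 × (1) = 7.5, so new z* = 4426.5 + 7.5 = 4434.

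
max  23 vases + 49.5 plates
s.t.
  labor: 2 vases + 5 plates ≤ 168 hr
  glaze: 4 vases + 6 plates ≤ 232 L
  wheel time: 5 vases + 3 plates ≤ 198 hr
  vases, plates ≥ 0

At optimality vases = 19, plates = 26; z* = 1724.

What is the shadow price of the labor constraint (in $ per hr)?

Check each constraint at x*: labor 168/168 (tight); glaze 232/232 (tight); wheel time 173/198 (slack 25).
By complementary slackness, y = 0 for the non-binding constraint.
From A_Bᵀ y = c: 2·y_labor + 4·y_glaze = 23; 5·y_labor + 6·y_glaze = 49.5.
→ y_labor = 7.5 and y_glaze = 2.
Shadow price of labor = 7.5.

7.5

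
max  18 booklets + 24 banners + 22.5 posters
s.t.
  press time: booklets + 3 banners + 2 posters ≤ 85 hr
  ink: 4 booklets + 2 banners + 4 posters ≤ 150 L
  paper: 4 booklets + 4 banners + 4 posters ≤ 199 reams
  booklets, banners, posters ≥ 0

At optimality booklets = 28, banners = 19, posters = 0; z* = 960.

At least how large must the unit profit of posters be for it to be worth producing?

Binding: press time and ink. Non-binding: paper (11 unused).
By complementary slackness, y = 0 for the non-binding constraint.
From A_Bᵀ y = c: 1·y_press time + 4·y_ink = 18; 3·y_press time + 2·y_ink = 24.
This yields shadow prices y_press time = 6, y_ink = 3.
posters enters the basis when its profit ≥ yᵀa₃ = 6·2 + 3·4 = 24.

24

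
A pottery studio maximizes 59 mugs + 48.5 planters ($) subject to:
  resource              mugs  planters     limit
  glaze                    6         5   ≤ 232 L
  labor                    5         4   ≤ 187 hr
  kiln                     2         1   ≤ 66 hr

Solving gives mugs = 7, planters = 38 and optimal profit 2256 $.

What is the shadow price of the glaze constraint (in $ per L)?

At the optimum: glaze uses 232 of 232 (binding); labor uses 187 of 187 (binding); kiln uses 52 of 66 (slack = 14).
Slack constraints have shadow price 0 (complementary slackness).
From A_Bᵀ y = c: 6·y_glaze + 5·y_labor = 59; 5·y_glaze + 4·y_labor = 48.5.
This yields shadow prices y_glaze = 6.5, y_labor = 4.
Shadow price of glaze = 6.5.

6.5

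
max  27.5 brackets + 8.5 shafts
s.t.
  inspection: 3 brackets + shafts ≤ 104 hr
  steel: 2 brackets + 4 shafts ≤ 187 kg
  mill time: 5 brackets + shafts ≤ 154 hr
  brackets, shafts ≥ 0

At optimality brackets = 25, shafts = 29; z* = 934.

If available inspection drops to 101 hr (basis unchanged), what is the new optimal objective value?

Binding: inspection and mill time. Non-binding: steel (21 unused).
By complementary slackness, y = 0 for the non-binding constraint.
The binding rows give the dual system: 3·y_inspection + 5·y_mill time = 27.5 and 1·y_inspection + 1·y_mill time = 8.5.
This yields shadow prices y_inspection = 7.5, y_mill time = 1.
Δz = y_inspection·Δb = 7.5 × (-3) = -22.5, so new z* = 934 − 22.5 = 911.5.

911.5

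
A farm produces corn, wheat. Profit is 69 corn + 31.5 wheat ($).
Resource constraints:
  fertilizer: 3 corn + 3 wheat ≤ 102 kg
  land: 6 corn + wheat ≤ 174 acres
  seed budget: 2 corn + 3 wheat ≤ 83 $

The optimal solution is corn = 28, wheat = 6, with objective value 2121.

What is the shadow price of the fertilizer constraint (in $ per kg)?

Binding: fertilizer and land. Non-binding: seed budget (9 unused).
By complementary slackness, y = 0 for the non-binding constraint.
Dual feasibility on the basic columns requires 3·y_fertilizer + 6·y_land = 69, 3·y_fertilizer + 1·y_land = 31.5.
Solving: y_fertilizer = 8, y_land = 7.5.
Shadow price of fertilizer = 8.

8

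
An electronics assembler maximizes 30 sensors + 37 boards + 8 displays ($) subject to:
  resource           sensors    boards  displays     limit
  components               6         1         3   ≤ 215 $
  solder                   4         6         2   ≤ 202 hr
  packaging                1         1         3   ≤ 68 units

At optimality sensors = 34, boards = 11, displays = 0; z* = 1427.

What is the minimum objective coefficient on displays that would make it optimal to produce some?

15

Check each constraint at x*: components 215/215 (tight); solder 202/202 (tight); packaging 45/68 (slack 23).
Since packaging is not tight, its dual is 0.
From A_Bᵀ y = c: 6·y_components + 4·y_solder = 30; 1·y_components + 6·y_solder = 37.
Solving: y_components = 1, y_solder = 6.
displays enters the basis when its profit ≥ yᵀa₃ = 1·3 + 6·2 = 15.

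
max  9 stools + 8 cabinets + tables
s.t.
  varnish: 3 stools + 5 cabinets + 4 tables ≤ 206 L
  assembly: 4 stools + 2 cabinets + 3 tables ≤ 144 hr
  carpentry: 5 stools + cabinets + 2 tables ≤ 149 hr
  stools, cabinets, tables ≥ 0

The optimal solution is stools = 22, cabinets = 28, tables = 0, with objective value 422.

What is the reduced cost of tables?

-7.5

At the optimum: varnish uses 206 of 206 (binding); assembly uses 144 of 144 (binding); carpentry uses 138 of 149 (slack = 11).
Since carpentry is not tight, its dual is 0.
The binding rows give the dual system: 3·y_varnish + 4·y_assembly = 9 and 5·y_varnish + 2·y_assembly = 8.
→ y_varnish = 1 and y_assembly = 1.5.
Reduced cost of tables: c₃ − yᵀa₃ = 1 − (1·4 + 1.5·3) = 1 − 8.5 = -7.5.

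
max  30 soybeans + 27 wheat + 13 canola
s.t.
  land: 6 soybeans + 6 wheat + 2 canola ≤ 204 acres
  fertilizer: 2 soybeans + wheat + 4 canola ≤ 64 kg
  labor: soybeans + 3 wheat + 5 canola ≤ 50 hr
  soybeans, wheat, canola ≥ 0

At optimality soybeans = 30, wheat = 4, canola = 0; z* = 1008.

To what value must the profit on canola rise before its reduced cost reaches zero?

Check each constraint at x*: land 204/204 (tight); fertilizer 64/64 (tight); labor 42/50 (slack 8).
Slack constraints have shadow price 0 (complementary slackness).
Dual feasibility on the basic columns requires 6·y_land + 2·y_fertilizer = 30, 6·y_land + 1·y_fertilizer = 27.
Solving: y_land = 4, y_fertilizer = 3.
canola enters the basis when its profit ≥ yᵀa₃ = 4·2 + 3·4 = 20.

20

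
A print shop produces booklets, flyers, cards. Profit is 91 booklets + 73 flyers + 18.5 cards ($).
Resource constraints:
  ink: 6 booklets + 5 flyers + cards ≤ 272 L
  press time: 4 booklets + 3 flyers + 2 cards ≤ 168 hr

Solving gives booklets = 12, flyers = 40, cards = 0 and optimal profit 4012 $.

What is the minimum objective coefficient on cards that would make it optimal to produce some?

26.5

At the optimum: ink uses 272 of 272 (binding); press time uses 168 of 168 (binding).
From A_Bᵀ y = c: 6·y_ink + 4·y_press time = 91; 5·y_ink + 3·y_press time = 73.
→ y_ink = 9.5 and y_press time = 8.5.
cards enters the basis when its profit ≥ yᵀa₃ = 9.5·1 + 8.5·2 = 26.5.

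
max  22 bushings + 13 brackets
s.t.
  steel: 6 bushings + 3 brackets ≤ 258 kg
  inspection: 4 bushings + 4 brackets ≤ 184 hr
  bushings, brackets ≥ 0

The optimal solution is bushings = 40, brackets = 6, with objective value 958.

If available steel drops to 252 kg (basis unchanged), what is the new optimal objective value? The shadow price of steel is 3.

Δb = -6, so new z* = 958 + (3)·(-6) = 958 − 18 = 940.

940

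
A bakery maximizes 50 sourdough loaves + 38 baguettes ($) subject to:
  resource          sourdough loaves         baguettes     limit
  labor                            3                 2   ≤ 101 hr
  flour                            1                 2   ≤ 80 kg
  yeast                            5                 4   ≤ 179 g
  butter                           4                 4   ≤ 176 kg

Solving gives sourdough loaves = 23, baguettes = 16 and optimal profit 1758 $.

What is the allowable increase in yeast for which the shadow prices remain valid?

Binding constraints: labor, yeast. The basis is B = [[3,2],[5,4]] with det 2.
Per unit increase in yeast, x* moves by d = (-1, 1.5).
The basis stays optimal until butter becomes binding; allowable increase = 10 g.

10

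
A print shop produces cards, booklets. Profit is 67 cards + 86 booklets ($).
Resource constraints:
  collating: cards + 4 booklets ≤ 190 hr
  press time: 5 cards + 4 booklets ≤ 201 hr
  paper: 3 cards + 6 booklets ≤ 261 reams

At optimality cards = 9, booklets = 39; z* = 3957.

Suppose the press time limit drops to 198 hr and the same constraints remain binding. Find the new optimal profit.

3933

At the optimum: collating uses 165 of 190 (slack = 25); press time uses 201 of 201 (binding); paper uses 261 of 261 (binding).
By complementary slackness, y = 0 for the non-binding constraint.
From A_Bᵀ y = c: 5·y_press time + 3·y_paper = 67; 4·y_press time + 6·y_paper = 86.
Solving: y_press time = 8, y_paper = 9.
Δz = y_press time·Δb = 8 × (-3) = -24, so new z* = 3957 − 24 = 3933.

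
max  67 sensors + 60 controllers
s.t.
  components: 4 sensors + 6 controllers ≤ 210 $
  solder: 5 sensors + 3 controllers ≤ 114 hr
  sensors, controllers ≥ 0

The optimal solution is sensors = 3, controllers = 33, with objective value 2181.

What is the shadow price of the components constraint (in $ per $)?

At the optimum: components uses 210 of 210 (binding); solder uses 114 of 114 (binding).
Dual feasibility on the basic columns requires 4·y_components + 5·y_solder = 67, 6·y_components + 3·y_solder = 60.
Solving: y_components = 5.5, y_solder = 9.
Shadow price of components = 5.5.

5.5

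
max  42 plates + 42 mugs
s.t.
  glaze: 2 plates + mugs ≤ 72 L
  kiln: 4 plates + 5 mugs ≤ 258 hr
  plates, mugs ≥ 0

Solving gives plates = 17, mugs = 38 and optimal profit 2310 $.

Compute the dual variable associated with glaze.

7

Both glaze and kiln are binding at x*.
Dual feasibility on the basic columns requires 2·y_glaze + 4·y_kiln = 42, 1·y_glaze + 5·y_kiln = 42.
→ y_glaze = 7 and y_kiln = 7.
Shadow price of glaze = 7.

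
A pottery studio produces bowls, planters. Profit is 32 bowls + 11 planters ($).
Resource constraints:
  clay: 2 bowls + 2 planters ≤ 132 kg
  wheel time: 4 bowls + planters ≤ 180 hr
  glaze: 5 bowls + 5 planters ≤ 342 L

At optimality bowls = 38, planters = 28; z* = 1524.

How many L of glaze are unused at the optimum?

glaze used = 5·38 + 5·28 = 330; slack = 342 − 330 = 12.

12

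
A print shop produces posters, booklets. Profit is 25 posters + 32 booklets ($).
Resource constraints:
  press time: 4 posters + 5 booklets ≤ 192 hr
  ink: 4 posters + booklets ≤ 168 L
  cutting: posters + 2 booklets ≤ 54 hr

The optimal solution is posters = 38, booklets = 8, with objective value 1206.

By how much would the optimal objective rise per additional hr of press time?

6

Binding: press time and cutting. Non-binding: ink (8 unused).
Slack constraints have shadow price 0 (complementary slackness).
Dual feasibility on the basic columns requires 4·y_press time + 1·y_cutting = 25, 5·y_press time + 2·y_cutting = 32.
This yields shadow prices y_press time = 6, y_cutting = 1.
Shadow price of press time = 6.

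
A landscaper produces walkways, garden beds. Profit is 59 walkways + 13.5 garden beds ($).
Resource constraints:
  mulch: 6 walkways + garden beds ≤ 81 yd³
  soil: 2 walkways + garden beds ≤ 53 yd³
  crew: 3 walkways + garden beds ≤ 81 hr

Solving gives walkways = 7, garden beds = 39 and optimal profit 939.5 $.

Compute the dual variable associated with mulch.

Binding: mulch and soil. Non-binding: crew (21 unused).
By complementary slackness, y = 0 for the non-binding constraint.
Dual feasibility on the basic columns requires 6·y_mulch + 2·y_soil = 59, 1·y_mulch + 1·y_soil = 13.5.
This yields shadow prices y_mulch = 8, y_soil = 5.5.
Shadow price of mulch = 8.

8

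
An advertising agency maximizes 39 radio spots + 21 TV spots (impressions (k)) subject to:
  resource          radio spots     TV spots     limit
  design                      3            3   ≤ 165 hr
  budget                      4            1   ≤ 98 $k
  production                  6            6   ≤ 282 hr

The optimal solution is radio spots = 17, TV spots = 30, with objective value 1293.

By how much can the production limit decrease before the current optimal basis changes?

135

Binding constraints: budget, production. The basis is B = [[4,1],[6,6]] with det 18.
Per unit decrease in production, x* moves by d = (0.0556, -0.2222).
The basis stays optimal until TV spots reaches 0; allowable decrease = 135 hr.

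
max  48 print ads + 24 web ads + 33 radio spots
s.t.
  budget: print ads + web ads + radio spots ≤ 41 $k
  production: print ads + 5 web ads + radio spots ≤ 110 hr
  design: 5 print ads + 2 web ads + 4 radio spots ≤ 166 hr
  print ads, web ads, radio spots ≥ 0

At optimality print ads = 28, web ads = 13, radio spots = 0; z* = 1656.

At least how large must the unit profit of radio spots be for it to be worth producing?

Binding: budget and design. Non-binding: production (17 unused).
Slack constraints have shadow price 0 (complementary slackness).
The binding rows give the dual system: 1·y_budget + 5·y_design = 48 and 1·y_budget + 2·y_design = 24.
Solving: y_budget = 8, y_design = 8.
radio spots enters the basis when its profit ≥ yᵀa₃ = 8·1 + 8·4 = 40.

40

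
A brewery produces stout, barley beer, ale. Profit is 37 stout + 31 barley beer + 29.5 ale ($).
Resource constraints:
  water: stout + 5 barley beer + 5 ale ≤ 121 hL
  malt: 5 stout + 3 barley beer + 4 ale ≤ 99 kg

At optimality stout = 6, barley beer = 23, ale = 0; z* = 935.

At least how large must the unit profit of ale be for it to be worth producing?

38

Both water and malt are binding at x*.
From A_Bᵀ y = c: 1·y_water + 5·y_malt = 37; 5·y_water + 3·y_malt = 31.
Solving: y_water = 2, y_malt = 7.
ale enters the basis when its profit ≥ yᵀa₃ = 2·5 + 7·4 = 38.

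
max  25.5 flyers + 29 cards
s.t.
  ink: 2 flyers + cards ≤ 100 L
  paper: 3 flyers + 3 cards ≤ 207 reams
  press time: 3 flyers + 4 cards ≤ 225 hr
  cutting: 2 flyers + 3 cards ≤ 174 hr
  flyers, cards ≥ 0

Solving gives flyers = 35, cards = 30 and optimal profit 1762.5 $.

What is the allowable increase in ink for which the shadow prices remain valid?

Binding constraints: ink, press time. The basis is B = [[2,1],[3,4]] with det 5.
Per unit increase in ink, x* moves by d = (0.8, -0.6).
The basis stays optimal until paper becomes binding; allowable increase = 20 L.

20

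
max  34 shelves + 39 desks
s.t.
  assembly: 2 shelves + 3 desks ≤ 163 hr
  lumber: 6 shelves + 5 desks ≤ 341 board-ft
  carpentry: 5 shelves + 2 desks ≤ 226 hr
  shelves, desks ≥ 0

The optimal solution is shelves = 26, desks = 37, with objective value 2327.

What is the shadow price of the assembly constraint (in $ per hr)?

Check each constraint at x*: assembly 163/163 (tight); lumber 341/341 (tight); carpentry 204/226 (slack 22).
Since carpentry is not tight, its dual is 0.
The binding rows give the dual system: 2·y_assembly + 6·y_lumber = 34 and 3·y_assembly + 5·y_lumber = 39.
This yields shadow prices y_assembly = 8, y_lumber = 3.
Shadow price of assembly = 8.

8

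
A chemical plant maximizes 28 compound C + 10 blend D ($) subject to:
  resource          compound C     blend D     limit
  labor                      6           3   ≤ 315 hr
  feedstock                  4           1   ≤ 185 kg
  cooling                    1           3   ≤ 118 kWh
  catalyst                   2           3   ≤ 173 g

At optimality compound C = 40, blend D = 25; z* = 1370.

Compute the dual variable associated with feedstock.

4

Binding: labor and feedstock. Non-binding: cooling (3 unused), catalyst (18 unused).
By complementary slackness, y = 0 for the non-binding constraints.
Dual feasibility on the basic columns requires 6·y_labor + 4·y_feedstock = 28, 3·y_labor + 1·y_feedstock = 10.
Solving: y_labor = 2, y_feedstock = 4.
Shadow price of feedstock = 4.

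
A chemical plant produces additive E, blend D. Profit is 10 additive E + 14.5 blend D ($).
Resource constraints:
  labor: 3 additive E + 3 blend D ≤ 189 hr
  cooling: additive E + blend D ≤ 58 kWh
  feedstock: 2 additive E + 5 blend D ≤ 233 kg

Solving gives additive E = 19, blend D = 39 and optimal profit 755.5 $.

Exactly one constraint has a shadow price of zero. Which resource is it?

labor: 174/189 (slack 15)
cooling: 58/58 (binding)
feedstock: 233/233 (binding)
By complementary slackness, a constraint with positive slack has shadow price 0 → labor.

labor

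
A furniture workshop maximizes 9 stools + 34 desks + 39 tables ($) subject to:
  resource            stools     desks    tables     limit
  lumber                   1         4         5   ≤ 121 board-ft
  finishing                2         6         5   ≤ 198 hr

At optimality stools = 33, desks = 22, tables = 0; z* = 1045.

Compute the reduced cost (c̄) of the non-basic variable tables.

Check each constraint at x*: lumber 121/121 (tight); finishing 198/198 (tight).
Dual feasibility on the basic columns requires 1·y_lumber + 2·y_finishing = 9, 4·y_lumber + 6·y_finishing = 34.
This yields shadow prices y_lumber = 7, y_finishing = 1.
Reduced cost of tables: c₃ − yᵀa₃ = 39 − (7·5 + 1·5) = 39 − 40 = -1.

-1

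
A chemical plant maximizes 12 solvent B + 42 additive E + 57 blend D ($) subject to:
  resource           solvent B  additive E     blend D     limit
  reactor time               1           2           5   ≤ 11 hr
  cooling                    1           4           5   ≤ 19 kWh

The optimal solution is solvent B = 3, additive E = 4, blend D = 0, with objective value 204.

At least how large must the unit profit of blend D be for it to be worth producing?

Both reactor time and cooling are binding at x*.
From A_Bᵀ y = c: 1·y_reactor time + 1·y_cooling = 12; 2·y_reactor time + 4·y_cooling = 42.
Solving: y_reactor time = 3, y_cooling = 9.
blend D enters the basis when its profit ≥ yᵀa₃ = 3·5 + 9·5 = 60.

60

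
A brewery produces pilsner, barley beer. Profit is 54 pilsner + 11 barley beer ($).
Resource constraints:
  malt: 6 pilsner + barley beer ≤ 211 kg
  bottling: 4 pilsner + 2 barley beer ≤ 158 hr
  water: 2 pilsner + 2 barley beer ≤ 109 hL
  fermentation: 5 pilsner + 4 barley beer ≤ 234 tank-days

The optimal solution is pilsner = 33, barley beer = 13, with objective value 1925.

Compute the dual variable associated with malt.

8

Check each constraint at x*: malt 211/211 (tight); bottling 158/158 (tight); water 92/109 (slack 17); fermentation 217/234 (slack 17).
Since water, fermentation are not tight, their duals are 0.
From A_Bᵀ y = c: 6·y_malt + 4·y_bottling = 54; 1·y_malt + 2·y_bottling = 11.
This yields shadow prices y_malt = 8, y_bottling = 1.5.
Shadow price of malt = 8.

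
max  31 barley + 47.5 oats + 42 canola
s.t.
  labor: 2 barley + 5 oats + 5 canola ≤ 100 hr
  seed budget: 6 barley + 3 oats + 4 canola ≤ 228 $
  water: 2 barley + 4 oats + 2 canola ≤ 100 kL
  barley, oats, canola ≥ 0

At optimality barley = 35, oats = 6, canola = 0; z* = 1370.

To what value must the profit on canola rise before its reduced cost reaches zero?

Check each constraint at x*: labor 100/100 (tight); seed budget 228/228 (tight); water 94/100 (slack 6).
By complementary slackness, y = 0 for the non-binding constraint.
Dual feasibility on the basic columns requires 2·y_labor + 6·y_seed budget = 31, 5·y_labor + 3·y_seed budget = 47.5.
→ y_labor = 8 and y_seed budget = 2.5.
canola enters the basis when its profit ≥ yᵀa₃ = 8·5 + 2.5·4 = 50.

50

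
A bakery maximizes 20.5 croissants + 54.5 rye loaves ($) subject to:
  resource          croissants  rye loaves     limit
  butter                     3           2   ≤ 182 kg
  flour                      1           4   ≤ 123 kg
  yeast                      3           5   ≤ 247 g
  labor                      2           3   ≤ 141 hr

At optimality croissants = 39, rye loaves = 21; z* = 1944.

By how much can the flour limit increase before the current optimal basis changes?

Binding constraints: flour, labor. The basis is B = [[1,4],[2,3]] with det -5.
Per unit increase in flour, x* moves by d = (-0.6, 0.4).
The basis stays optimal until croissants reaches 0; allowable increase = 65 kg.

65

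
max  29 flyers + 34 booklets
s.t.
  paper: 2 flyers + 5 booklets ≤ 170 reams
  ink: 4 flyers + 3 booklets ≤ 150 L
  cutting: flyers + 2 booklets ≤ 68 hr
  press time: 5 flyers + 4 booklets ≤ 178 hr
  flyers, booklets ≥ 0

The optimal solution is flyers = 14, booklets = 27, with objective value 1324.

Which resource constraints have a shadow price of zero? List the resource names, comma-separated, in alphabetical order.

ink, paper

paper: 163/170 (slack 7)
ink: 137/150 (slack 13)
cutting: 68/68 (binding)
press time: 178/178 (binding)
By complementary slackness, a constraint with positive slack has shadow price 0 → ink, paper.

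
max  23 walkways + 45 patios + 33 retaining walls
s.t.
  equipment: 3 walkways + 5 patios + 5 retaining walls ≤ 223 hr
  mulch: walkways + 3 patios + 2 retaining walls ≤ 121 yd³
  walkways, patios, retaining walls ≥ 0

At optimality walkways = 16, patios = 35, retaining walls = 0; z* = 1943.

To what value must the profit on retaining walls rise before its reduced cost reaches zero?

40

At the optimum: equipment uses 223 of 223 (binding); mulch uses 121 of 121 (binding).
The binding rows give the dual system: 3·y_equipment + 1·y_mulch = 23 and 5·y_equipment + 3·y_mulch = 45.
This yields shadow prices y_equipment = 6, y_mulch = 5.
retaining walls enters the basis when its profit ≥ yᵀa₃ = 6·5 + 5·2 = 40.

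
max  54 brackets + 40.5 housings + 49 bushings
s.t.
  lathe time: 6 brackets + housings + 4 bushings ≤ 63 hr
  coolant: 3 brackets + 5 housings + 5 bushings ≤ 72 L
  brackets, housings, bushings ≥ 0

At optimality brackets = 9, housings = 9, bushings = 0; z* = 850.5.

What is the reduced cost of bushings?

-8

Both lathe time and coolant are binding at x*.
The binding rows give the dual system: 6·y_lathe time + 3·y_coolant = 54 and 1·y_lathe time + 5·y_coolant = 40.5.
This yields shadow prices y_lathe time = 5.5, y_coolant = 7.
Reduced cost of bushings: c₃ − yᵀa₃ = 49 − (5.5·4 + 7·5) = 49 − 57 = -8.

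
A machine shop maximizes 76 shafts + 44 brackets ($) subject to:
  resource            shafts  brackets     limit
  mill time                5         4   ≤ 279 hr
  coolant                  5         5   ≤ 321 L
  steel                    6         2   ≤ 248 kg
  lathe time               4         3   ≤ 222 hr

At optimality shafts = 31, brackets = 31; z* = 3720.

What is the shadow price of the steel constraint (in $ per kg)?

6

Binding: mill time and steel. Non-binding: coolant (11 unused), lathe time (5 unused).
By complementary slackness, y = 0 for the non-binding constraints.
The binding rows give the dual system: 5·y_mill time + 6·y_steel = 76 and 4·y_mill time + 2·y_steel = 44.
Solving: y_mill time = 8, y_steel = 6.
Shadow price of steel = 6.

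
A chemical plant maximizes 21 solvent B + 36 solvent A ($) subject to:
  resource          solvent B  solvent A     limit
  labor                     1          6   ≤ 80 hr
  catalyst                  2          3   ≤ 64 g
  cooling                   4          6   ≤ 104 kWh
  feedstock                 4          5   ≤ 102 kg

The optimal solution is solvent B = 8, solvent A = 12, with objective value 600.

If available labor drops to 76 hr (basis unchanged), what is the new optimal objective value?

596

At the optimum: labor uses 80 of 80 (binding); catalyst uses 52 of 64 (slack = 12); cooling uses 104 of 104 (binding); feedstock uses 92 of 102 (slack = 10).
Since catalyst, feedstock are not tight, their duals are 0.
From A_Bᵀ y = c: 1·y_labor + 4·y_cooling = 21; 6·y_labor + 6·y_cooling = 36.
→ y_labor = 1 and y_cooling = 5.
Δz = y_labor·Δb = 1 × (-4) = -4, so new z* = 600 − 4 = 596.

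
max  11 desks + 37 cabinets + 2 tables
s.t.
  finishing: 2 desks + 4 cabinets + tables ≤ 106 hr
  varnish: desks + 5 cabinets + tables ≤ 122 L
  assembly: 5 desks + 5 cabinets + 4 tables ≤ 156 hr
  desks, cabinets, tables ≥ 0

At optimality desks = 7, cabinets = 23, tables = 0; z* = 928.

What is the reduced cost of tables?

Check each constraint at x*: finishing 106/106 (tight); varnish 122/122 (tight); assembly 150/156 (slack 6).
By complementary slackness, y = 0 for the non-binding constraint.
From A_Bᵀ y = c: 2·y_finishing + 1·y_varnish = 11; 4·y_finishing + 5·y_varnish = 37.
→ y_finishing = 3 and y_varnish = 5.
Reduced cost of tables: c₃ − yᵀa₃ = 2 − (3·1 + 5·1) = 2 − 8 = -6.

-6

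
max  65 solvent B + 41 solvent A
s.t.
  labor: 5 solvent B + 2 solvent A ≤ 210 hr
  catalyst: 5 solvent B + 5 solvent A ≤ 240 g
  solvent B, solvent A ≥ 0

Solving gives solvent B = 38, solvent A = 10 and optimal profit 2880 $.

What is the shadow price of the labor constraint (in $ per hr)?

8

Both labor and catalyst are binding at x*.
Dual feasibility on the basic columns requires 5·y_labor + 5·y_catalyst = 65, 2·y_labor + 5·y_catalyst = 41.
→ y_labor = 8 and y_catalyst = 5.
Shadow price of labor = 8.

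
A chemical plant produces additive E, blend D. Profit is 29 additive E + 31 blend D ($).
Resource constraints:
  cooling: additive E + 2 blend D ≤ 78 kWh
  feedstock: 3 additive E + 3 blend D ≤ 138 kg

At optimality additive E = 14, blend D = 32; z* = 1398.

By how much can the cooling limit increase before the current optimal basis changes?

Binding constraints: cooling, feedstock. The basis is B = [[1,2],[3,3]] with det -3.
Per unit increase in cooling, x* moves by d = (-1, 1).
The basis stays optimal until additive E reaches 0; allowable increase = 14 kWh.

14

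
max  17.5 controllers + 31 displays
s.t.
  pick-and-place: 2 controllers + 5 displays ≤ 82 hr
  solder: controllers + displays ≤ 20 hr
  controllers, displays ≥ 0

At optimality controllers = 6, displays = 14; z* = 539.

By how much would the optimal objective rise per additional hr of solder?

Both pick-and-place and solder are binding at x*.
The binding rows give the dual system: 2·y_pick-and-place + 1·y_solder = 17.5 and 5·y_pick-and-place + 1·y_solder = 31.
Solving: y_pick-and-place = 4.5, y_solder = 8.5.
Shadow price of solder = 8.5.

8.5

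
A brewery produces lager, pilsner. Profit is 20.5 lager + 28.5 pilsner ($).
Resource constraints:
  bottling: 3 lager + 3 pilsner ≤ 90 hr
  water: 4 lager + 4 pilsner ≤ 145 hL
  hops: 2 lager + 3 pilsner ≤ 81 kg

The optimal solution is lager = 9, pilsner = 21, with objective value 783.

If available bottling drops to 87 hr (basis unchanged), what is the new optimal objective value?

778.5

At the optimum: bottling uses 90 of 90 (binding); water uses 120 of 145 (slack = 25); hops uses 81 of 81 (binding).
By complementary slackness, y = 0 for the non-binding constraint.
The binding rows give the dual system: 3·y_bottling + 2·y_hops = 20.5 and 3·y_bottling + 3·y_hops = 28.5.
This yields shadow prices y_bottling = 1.5, y_hops = 8.
Δz = y_bottling·Δb = 1.5 × (-3) = -4.5, so new z* = 783 − 4.5 = 778.5.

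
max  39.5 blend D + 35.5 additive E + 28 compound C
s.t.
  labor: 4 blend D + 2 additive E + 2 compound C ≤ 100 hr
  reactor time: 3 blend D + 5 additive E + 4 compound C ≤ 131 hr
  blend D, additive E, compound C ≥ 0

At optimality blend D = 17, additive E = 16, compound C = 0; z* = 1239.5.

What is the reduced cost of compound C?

Both labor and reactor time are binding at x*.
The binding rows give the dual system: 4·y_labor + 3·y_reactor time = 39.5 and 2·y_labor + 5·y_reactor time = 35.5.
→ y_labor = 6.5 and y_reactor time = 4.5.
Reduced cost of compound C: c₃ − yᵀa₃ = 28 − (6.5·2 + 4.5·4) = 28 − 31 = -3.

-3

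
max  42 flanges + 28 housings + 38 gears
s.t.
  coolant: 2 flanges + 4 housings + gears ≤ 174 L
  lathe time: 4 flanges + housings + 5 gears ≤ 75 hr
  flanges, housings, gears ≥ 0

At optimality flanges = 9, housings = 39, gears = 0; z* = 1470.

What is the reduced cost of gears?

-7

Both coolant and lathe time are binding at x*.
Dual feasibility on the basic columns requires 2·y_coolant + 4·y_lathe time = 42, 4·y_coolant + 1·y_lathe time = 28.
This yields shadow prices y_coolant = 5, y_lathe time = 8.
Reduced cost of gears: c₃ − yᵀa₃ = 38 − (5·1 + 8·5) = 38 − 45 = -7.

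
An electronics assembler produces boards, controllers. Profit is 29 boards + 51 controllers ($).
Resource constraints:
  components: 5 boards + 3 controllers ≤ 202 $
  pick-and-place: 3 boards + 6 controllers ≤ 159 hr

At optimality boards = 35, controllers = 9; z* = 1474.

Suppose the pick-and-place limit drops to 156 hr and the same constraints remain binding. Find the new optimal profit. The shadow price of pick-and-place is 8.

1450

Δb = -3, so new z* = 1474 + (8)·(-3) = 1474 − 24 = 1450.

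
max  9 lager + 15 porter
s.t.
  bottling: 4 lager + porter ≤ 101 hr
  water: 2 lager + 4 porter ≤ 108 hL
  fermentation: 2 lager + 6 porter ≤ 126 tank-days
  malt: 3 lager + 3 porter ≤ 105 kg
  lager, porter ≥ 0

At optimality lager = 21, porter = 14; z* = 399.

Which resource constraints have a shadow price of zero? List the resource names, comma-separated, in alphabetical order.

bottling, water

bottling: 98/101 (slack 3)
water: 98/108 (slack 10)
fermentation: 126/126 (binding)
malt: 105/105 (binding)
By complementary slackness, a constraint with positive slack has shadow price 0 → bottling, water.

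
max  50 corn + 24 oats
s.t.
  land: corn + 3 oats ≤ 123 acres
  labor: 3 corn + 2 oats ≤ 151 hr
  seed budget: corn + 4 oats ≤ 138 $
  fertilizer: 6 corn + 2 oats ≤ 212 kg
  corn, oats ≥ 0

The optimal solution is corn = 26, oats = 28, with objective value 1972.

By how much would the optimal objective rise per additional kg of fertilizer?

8

Binding: seed budget and fertilizer. Non-binding: land (13 unused), labor (17 unused).
Slack constraints have shadow price 0 (complementary slackness).
From A_Bᵀ y = c: 1·y_seed budget + 6·y_fertilizer = 50; 4·y_seed budget + 2·y_fertilizer = 24.
Solving: y_seed budget = 2, y_fertilizer = 8.
Shadow price of fertilizer = 8.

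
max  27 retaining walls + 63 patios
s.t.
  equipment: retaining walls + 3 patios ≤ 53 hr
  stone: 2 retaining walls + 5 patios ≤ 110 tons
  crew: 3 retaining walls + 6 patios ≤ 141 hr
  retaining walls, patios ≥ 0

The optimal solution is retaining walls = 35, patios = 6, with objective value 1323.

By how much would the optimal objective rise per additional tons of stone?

Binding: equipment and crew. Non-binding: stone (10 unused).
Slack constraints have shadow price 0 (complementary slackness).
Dual feasibility on the basic columns requires 1·y_equipment + 3·y_crew = 27, 3·y_equipment + 6·y_crew = 63.
This yields shadow prices y_equipment = 9, y_crew = 6.
Shadow price of stone = 0.

0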